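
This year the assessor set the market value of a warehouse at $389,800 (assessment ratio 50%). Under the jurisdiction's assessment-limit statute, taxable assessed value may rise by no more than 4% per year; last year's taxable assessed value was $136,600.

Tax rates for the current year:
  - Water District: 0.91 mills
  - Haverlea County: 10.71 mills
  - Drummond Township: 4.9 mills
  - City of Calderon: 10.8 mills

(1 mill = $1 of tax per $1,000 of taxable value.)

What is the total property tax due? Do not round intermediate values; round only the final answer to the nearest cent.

Uncapped assessed value = $389,800 × 0.5 = $194,900
Cap limit = $136,600 × 1.04 = $142,064
Taxable assessed value = min($194,900, $142,064) = $142,064 (cap binds)
Water District: $142,064 × 0.00091 = $129.27824
Haverlea County: $142,064 × 0.01071 = $1,521.50544
Drummond Township: $142,064 × 0.0049 = $696.1136
City of Calderon: $142,064 × 0.0108 = $1,534.2912
Total = $3,881.18848

$3,881.19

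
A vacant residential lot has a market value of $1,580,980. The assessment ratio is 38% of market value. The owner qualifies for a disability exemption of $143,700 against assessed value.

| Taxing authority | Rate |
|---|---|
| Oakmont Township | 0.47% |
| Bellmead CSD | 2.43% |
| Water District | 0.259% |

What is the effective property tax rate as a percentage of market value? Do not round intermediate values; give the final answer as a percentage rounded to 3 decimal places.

0.913%

Assessed value = $1,580,980 × 0.38 = $600,772.4
Taxable value = $600,772.4 − $143,700 = $457,072.4
Oakmont Township: $457,072.4 × 0.0047 = $2,148.24028
Bellmead CSD: $457,072.4 × 0.0243 = $11,106.85932
Water District: $457,072.4 × 0.00259 = $1,183.817516
Total tax = $14,438.917116
Effective rate = $14,438.917116 ÷ $1,580,980 = 0.913% of market value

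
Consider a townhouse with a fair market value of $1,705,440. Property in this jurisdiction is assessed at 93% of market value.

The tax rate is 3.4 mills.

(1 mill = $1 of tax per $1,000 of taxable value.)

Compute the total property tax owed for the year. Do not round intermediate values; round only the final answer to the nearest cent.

$5,392.60

Assessed value = $1,705,440 × 0.93 = $1,586,059.2
Tax = $1,586,059.2 × 0.0034 = $5,392.60128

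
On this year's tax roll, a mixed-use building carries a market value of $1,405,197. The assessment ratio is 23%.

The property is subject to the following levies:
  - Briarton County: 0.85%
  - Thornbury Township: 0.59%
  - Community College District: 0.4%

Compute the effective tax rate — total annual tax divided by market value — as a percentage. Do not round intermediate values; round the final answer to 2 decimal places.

0.42%

Assessed value = $1,405,197 × 0.23 = $323,195.31
Briarton County: $323,195.31 × 0.0085 = $2,747.160135
Thornbury Township: $323,195.31 × 0.0059 = $1,906.852329
Community College District: $323,195.31 × 0.004 = $1,292.78124
Total tax = $5,946.793704
Effective rate = $5,946.793704 ÷ $1,405,197 = 0.42% of market value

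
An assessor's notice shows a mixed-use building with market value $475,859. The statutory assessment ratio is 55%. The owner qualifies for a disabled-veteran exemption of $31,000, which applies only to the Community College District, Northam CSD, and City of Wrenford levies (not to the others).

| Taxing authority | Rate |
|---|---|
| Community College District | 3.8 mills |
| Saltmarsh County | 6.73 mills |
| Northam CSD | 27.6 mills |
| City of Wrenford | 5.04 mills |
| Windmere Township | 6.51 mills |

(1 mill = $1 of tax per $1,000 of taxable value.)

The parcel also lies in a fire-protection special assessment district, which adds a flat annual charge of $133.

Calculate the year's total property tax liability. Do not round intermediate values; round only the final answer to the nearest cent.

Assessed value = $475,859 × 0.55 = $261,722.45
Community College District: ($261,722.45 − $31,000) × 0.0038 = $230,722.45 × 0.0038 = $876.74531
Saltmarsh County: $261,722.45 × 0.00673 = $1,761.3920885
Northam CSD: ($261,722.45 − $31,000) × 0.0276 = $230,722.45 × 0.0276 = $6,367.93962
City of Wrenford: ($261,722.45 − $31,000) × 0.00504 = $230,722.45 × 0.00504 = $1,162.841148
Windmere Township: $261,722.45 × 0.00651 = $1,703.8131495
Levies subtotal = $11,872.731316
Total = $11,872.731316 + $133 = $12,005.731316

$12,005.73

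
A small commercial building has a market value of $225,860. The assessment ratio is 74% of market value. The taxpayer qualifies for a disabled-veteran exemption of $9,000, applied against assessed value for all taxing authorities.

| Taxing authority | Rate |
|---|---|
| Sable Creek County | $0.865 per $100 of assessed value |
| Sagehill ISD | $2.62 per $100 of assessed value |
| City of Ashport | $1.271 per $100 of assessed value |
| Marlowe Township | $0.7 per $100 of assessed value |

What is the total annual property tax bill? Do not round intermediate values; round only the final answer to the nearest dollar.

Assessed value = $225,860 × 0.74 = $167,136.4
Taxable value = $167,136.4 − $9,000 = $158,136.4
Sable Creek County: $158,136.4 × 0.00865 = $1,367.87986
Sagehill ISD: $158,136.4 × 0.0262 = $4,143.17368
City of Ashport: $158,136.4 × 0.01271 = $2,009.913644
Marlowe Township: $158,136.4 × 0.007 = $1,106.9548
Total = $1,367.87986 + $4,143.17368 + $2,009.913644 + $1,106.9548 = $8,627.921984

$8,628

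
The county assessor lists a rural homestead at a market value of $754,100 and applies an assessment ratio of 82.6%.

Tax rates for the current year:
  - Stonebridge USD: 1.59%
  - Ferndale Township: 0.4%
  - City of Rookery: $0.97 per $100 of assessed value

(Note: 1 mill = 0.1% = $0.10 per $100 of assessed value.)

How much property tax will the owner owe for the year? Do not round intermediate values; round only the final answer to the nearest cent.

Assessed value = $754,100 × 0.826 = $622,886.6
Stonebridge USD: $622,886.6 × 0.0159 = $9,903.89694
Ferndale Township: $622,886.6 × 0.004 = $2,491.5464
City of Rookery: $622,886.6 × 0.0097 = $6,042.00002
Total = $18,437.44336

$18,437.44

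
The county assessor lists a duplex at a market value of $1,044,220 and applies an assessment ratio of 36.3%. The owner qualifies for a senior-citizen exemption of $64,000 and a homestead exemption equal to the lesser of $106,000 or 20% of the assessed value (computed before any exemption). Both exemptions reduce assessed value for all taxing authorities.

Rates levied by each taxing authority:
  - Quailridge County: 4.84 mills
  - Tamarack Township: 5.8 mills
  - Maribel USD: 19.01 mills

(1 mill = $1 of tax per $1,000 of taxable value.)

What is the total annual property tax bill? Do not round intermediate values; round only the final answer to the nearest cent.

Assessed value = $1,044,220 × 0.363 = $379,051.86
Homestead exemption = min($106,000, 20% × $379,051.86) = min($106,000, $75,810.372) = $75,810.372 (percentage binds)
Taxable value = $379,051.86 − $64,000 − $75,810.372 = $239,241.488
Quailridge County: $239,241.488 × 0.00484 = $1,157.92880192
Tamarack Township: $239,241.488 × 0.0058 = $1,387.6006304
Maribel USD: $239,241.488 × 0.01901 = $4,547.98068688
Total = $7,093.5101192

$7,093.51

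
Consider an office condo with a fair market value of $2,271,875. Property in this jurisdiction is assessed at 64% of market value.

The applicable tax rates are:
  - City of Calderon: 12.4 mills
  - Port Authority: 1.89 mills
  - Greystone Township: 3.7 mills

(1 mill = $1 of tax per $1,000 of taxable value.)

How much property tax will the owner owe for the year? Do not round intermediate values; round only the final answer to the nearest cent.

$26,157.46

Assessed value = $2,271,875 × 0.64 = $1,454,000
City of Calderon: $1,454,000 × 0.0124 = $18,029.6
Port Authority: $1,454,000 × 0.00189 = $2,748.06
Greystone Township: $1,454,000 × 0.0037 = $5,379.8
Total = $18,029.6 + $2,748.06 + $5,379.8 = $26,157.46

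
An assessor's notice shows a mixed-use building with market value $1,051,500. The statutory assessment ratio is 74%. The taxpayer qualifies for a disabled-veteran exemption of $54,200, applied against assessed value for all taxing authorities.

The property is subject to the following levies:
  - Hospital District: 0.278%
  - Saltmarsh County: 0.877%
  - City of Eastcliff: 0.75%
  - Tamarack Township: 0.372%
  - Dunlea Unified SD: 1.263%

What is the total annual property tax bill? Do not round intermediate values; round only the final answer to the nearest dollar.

Assessed value = $1,051,500 × 0.74 = $778,110
Taxable value = $778,110 − $54,200 = $723,910
Hospital District: $723,910 × 0.00278 = $2,012.4698
Saltmarsh County: $723,910 × 0.00877 = $6,348.6907
City of Eastcliff: $723,910 × 0.0075 = $5,429.325
Tamarack Township: $723,910 × 0.00372 = $2,692.9452
Dunlea Unified SD: $723,910 × 0.01263 = $9,142.9833
Total = $2,012.4698 + $6,348.6907 + $5,429.325 + $2,692.9452 + $9,142.9833 = $25,626.414

$25,626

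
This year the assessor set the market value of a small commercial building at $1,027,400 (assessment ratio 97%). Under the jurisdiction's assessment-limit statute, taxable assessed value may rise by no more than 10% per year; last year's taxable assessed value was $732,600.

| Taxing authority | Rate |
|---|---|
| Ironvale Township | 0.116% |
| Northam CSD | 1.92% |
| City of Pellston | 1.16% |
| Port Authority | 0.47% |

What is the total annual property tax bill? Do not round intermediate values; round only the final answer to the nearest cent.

$29,542.83

Uncapped assessed value = $1,027,400 × 0.97 = $996,578
Cap limit = $732,600 × 1.1 = $805,860
Taxable assessed value = min($996,578, $805,860) = $805,860 (cap binds)
Ironvale Township: $805,860 × 0.00116 = $934.7976
Northam CSD: $805,860 × 0.0192 = $15,472.512
City of Pellston: $805,860 × 0.0116 = $9,347.976
Port Authority: $805,860 × 0.0047 = $3,787.542
Total = $29,542.8276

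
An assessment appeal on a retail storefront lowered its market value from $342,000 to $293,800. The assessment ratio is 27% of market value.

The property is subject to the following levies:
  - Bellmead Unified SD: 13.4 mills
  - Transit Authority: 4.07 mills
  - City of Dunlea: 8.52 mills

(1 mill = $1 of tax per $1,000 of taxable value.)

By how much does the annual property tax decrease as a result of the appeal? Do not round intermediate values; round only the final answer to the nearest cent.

Old assessed value = $342,000 × 0.27 = $92,340
New assessed value = $293,800 × 0.27 = $79,326
Combined rate = 0.0134 + 0.00407 + 0.00852 = 0.02599
Old tax = $92,340 × 0.02599 = $2,399.9166
New tax = $79,326 × 0.02599 = $2,061.68274
Reduction = $2,399.9166 − $2,061.68274 = $338.23386

$338.23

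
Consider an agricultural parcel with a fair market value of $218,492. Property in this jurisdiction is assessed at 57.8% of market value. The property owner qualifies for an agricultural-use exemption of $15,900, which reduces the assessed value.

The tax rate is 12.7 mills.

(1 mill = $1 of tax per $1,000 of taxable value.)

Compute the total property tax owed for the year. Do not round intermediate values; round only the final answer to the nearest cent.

Assessed value = $218,492 × 0.578 = $126,288.376
Taxable value = $126,288.376 − $15,900 = $110,388.376
Tax = $110,388.376 × 0.0127 = $1,401.9323752

$1,401.93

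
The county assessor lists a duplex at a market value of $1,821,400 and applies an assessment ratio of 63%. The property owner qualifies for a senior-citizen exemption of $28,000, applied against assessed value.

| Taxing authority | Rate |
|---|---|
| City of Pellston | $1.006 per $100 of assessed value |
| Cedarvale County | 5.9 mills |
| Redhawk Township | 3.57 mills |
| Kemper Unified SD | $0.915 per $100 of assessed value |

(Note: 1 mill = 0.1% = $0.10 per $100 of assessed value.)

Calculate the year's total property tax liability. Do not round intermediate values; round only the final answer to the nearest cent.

Assessed value = $1,821,400 × 0.63 = $1,147,482
Taxable value = $1,147,482 − $28,000 = $1,119,482
City of Pellston: $1,119,482 × 0.01006 = $11,261.98892
Cedarvale County: $1,119,482 × 0.0059 = $6,604.9438
Redhawk Township: $1,119,482 × 0.00357 = $3,996.55074
Kemper Unified SD: $1,119,482 × 0.00915 = $10,243.2603
Total = $32,106.74376

$32,106.74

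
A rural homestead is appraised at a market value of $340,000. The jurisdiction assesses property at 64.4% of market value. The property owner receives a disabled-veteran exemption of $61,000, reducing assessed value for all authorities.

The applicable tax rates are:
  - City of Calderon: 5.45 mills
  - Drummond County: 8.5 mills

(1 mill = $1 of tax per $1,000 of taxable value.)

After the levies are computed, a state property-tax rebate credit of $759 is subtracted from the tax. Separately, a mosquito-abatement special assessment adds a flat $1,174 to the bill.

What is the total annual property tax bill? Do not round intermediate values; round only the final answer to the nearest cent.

Assessed value = $340,000 × 0.644 = $218,960
Taxable value = $218,960 − $61,000 = $157,960
City of Calderon: $157,960 × 0.00545 = $860.882
Drummond County: $157,960 × 0.0085 = $1,342.66
Levies subtotal = $2,203.542
After credit = $2,203.542 − $759 = $1,444.542
Total = $1,444.542 + $1,174 = $2,618.542

$2,618.54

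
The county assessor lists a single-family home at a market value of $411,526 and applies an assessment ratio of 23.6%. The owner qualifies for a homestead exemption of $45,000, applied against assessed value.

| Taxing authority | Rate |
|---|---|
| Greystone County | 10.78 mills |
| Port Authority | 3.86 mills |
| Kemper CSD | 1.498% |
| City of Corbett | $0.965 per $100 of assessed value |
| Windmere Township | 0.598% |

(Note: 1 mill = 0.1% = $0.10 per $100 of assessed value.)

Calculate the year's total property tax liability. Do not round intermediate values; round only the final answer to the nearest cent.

Assessed value = $411,526 × 0.236 = $97,120.136
Taxable value = $97,120.136 − $45,000 = $52,120.136
Greystone County: $52,120.136 × 0.01078 = $561.85506608
Port Authority: $52,120.136 × 0.00386 = $201.18372496
Kemper CSD: $52,120.136 × 0.01498 = $780.75963728
City of Corbett: $52,120.136 × 0.00965 = $502.9593124
Windmere Township: $52,120.136 × 0.00598 = $311.67841328
Total = $2,358.436154

$2,358.44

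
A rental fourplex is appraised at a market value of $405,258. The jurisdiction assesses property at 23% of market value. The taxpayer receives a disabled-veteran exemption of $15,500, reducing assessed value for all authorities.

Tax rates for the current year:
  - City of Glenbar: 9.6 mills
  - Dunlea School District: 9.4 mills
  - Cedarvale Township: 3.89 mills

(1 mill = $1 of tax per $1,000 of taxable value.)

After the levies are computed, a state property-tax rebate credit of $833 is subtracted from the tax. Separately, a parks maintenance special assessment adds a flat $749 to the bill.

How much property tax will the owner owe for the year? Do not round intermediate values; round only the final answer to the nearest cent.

Assessed value = $405,258 × 0.23 = $93,209.34
Taxable value = $93,209.34 − $15,500 = $77,709.34
City of Glenbar: $77,709.34 × 0.0096 = $746.009664
Dunlea School District: $77,709.34 × 0.0094 = $730.467796
Cedarvale Township: $77,709.34 × 0.00389 = $302.2893326
Levies subtotal = $1,778.7667926
After credit = $1,778.7667926 − $833 = $945.7667926
Total = $945.7667926 + $749 = $1,694.7667926

$1,694.77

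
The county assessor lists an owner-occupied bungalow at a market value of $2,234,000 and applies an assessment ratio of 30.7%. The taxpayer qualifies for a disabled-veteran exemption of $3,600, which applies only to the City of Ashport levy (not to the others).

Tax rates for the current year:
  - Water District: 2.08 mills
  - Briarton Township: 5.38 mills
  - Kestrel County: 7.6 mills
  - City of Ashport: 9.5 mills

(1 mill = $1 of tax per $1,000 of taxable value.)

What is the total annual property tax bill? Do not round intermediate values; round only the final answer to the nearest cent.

Assessed value = $2,234,000 × 0.307 = $685,838
Water District: $685,838 × 0.00208 = $1,426.54304
Briarton Township: $685,838 × 0.00538 = $3,689.80844
Kestrel County: $685,838 × 0.0076 = $5,212.3688
City of Ashport: ($685,838 − $3,600) × 0.0095 = $682,238 × 0.0095 = $6,481.261
Total = $16,809.98128

$16,809.98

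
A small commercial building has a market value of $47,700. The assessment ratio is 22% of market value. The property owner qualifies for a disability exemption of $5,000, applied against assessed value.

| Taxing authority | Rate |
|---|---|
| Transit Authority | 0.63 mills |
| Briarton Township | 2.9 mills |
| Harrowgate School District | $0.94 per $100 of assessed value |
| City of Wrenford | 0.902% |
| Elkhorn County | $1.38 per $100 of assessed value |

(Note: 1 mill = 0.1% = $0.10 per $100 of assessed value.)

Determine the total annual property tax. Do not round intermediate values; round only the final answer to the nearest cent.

Assessed value = $47,700 × 0.22 = $10,494
Taxable value = $10,494 − $5,000 = $5,494
Transit Authority: $5,494 × 0.00063 = $3.46122
Briarton Township: $5,494 × 0.0029 = $15.9326
Harrowgate School District: $5,494 × 0.0094 = $51.6436
City of Wrenford: $5,494 × 0.00902 = $49.55588
Elkhorn County: $5,494 × 0.0138 = $75.8172
Total = $196.4105

$196.41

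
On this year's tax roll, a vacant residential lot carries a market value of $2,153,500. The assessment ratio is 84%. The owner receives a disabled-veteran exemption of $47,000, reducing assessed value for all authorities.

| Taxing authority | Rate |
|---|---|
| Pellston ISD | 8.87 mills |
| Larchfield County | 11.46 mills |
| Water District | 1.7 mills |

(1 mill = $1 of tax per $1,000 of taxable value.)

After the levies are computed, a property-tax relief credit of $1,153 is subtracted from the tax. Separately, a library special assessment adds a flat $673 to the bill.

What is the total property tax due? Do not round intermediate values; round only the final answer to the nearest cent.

$38,335.54

Assessed value = $2,153,500 × 0.84 = $1,808,940
Taxable value = $1,808,940 − $47,000 = $1,761,940
Pellston ISD: $1,761,940 × 0.00887 = $15,628.4078
Larchfield County: $1,761,940 × 0.01146 = $20,191.8324
Water District: $1,761,940 × 0.0017 = $2,995.298
Levies subtotal = $38,815.5382
After credit = $38,815.5382 − $1,153 = $37,662.5382
Total = $37,662.5382 + $673 = $38,335.5382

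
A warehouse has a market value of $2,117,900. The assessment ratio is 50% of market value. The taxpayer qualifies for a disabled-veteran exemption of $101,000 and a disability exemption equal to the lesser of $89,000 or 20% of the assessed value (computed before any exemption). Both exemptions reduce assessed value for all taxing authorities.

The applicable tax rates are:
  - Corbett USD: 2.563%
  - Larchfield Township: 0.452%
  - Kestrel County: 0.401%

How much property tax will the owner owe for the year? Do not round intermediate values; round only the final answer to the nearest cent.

$29,683.33

Assessed value = $2,117,900 × 0.5 = $1,058,950
Disability exemption = min($89,000, 20% × $1,058,950) = min($89,000, $211,790) = $89,000 (dollar cap binds)
Taxable value = $1,058,950 − $101,000 − $89,000 = $868,950
Corbett USD: $868,950 × 0.02563 = $22,271.1885
Larchfield Township: $868,950 × 0.00452 = $3,927.654
Kestrel County: $868,950 × 0.00401 = $3,484.4895
Total = $29,683.332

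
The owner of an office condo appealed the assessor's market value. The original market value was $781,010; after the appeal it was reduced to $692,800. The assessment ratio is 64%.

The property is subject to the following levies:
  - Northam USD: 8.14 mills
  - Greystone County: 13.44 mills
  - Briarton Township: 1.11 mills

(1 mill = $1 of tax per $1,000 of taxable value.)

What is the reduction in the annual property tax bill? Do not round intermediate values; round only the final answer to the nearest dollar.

$1,281

Old assessed value = $781,010 × 0.64 = $499,846.4
New assessed value = $692,800 × 0.64 = $443,392
Combined rate = 0.00814 + 0.01344 + 0.00111 = 0.02269
Old tax = $499,846.4 × 0.02269 = $11,341.514816
New tax = $443,392 × 0.02269 = $10,060.56448
Reduction = $11,341.514816 − $10,060.56448 = $1,280.950336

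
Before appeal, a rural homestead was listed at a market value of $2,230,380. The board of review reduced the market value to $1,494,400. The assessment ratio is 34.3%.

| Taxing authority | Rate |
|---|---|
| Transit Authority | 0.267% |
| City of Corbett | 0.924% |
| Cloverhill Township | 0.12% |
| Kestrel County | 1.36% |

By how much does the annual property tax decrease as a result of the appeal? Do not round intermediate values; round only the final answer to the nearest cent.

Old assessed value = $2,230,380 × 0.343 = $765,020.34
New assessed value = $1,494,400 × 0.343 = $512,579.2
Combined rate = 0.00267 + 0.00924 + 0.0012 + 0.0136 = 0.02671
Old tax = $765,020.34 × 0.02671 = $20,433.6932814
New tax = $512,579.2 × 0.02671 = $13,690.990432
Reduction = $20,433.6932814 − $13,690.990432 = $6,742.7028494

$6,742.70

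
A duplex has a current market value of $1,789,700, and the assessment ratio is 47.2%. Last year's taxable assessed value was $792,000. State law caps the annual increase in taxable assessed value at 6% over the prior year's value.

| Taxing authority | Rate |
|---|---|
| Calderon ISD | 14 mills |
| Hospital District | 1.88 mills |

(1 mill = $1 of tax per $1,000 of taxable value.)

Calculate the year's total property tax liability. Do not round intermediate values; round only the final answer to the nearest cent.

$13,331.58

Uncapped assessed value = $1,789,700 × 0.472 = $844,738.4
Cap limit = $792,000 × 1.06 = $839,520
Taxable assessed value = min($844,738.4, $839,520) = $839,520 (cap binds)
Calderon ISD: $839,520 × 0.014 = $11,753.28
Hospital District: $839,520 × 0.00188 = $1,578.2976
Total = $13,331.5776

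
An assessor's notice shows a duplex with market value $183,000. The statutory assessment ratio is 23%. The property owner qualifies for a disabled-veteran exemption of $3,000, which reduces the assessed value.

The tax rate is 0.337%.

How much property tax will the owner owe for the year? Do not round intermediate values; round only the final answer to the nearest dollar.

$132

Assessed value = $183,000 × 0.23 = $42,090
Taxable value = $42,090 − $3,000 = $39,090
Tax = $39,090 × 0.00337 = $131.7333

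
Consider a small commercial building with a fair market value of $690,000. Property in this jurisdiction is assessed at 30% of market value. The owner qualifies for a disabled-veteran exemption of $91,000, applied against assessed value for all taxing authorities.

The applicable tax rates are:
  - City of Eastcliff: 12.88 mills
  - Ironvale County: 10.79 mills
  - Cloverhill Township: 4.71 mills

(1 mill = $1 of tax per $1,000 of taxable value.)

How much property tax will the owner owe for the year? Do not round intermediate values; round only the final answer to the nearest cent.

Assessed value = $690,000 × 0.3 = $207,000
Taxable value = $207,000 − $91,000 = $116,000
City of Eastcliff: $116,000 × 0.01288 = $1,494.08
Ironvale County: $116,000 × 0.01079 = $1,251.64
Cloverhill Township: $116,000 × 0.00471 = $546.36
Total = $1,494.08 + $1,251.64 + $546.36 = $3,292.08

$3,292.08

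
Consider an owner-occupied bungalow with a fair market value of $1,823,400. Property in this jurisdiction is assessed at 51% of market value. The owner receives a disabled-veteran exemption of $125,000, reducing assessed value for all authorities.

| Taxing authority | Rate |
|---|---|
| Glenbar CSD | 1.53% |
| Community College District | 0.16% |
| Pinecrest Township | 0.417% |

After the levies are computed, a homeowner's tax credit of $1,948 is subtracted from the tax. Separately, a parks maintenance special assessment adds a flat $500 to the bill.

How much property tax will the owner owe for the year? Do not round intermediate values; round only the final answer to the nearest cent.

Assessed value = $1,823,400 × 0.51 = $929,934
Taxable value = $929,934 − $125,000 = $804,934
Glenbar CSD: $804,934 × 0.0153 = $12,315.4902
Community College District: $804,934 × 0.0016 = $1,287.8944
Pinecrest Township: $804,934 × 0.00417 = $3,356.57478
Levies subtotal = $16,959.95938
After credit = $16,959.95938 − $1,948 = $15,011.95938
Total = $15,011.95938 + $500 = $15,511.95938

$15,511.96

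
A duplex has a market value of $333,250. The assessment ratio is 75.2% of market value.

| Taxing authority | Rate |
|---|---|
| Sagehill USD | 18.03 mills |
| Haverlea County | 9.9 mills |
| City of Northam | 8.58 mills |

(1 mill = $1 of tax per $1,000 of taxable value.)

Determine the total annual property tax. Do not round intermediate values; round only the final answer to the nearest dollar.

Assessed value = $333,250 × 0.752 = $250,604
Sagehill USD: $250,604 × 0.01803 = $4,518.39012
Haverlea County: $250,604 × 0.0099 = $2,480.9796
City of Northam: $250,604 × 0.00858 = $2,150.18232
Total = $4,518.39012 + $2,480.9796 + $2,150.18232 = $9,149.55204

$9,150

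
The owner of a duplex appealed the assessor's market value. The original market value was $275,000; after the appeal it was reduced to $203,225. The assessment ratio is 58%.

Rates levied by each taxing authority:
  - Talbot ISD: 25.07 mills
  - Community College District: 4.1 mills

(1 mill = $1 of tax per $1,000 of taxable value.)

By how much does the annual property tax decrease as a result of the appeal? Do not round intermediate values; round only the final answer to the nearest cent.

$1,214.33

Old assessed value = $275,000 × 0.58 = $159,500
New assessed value = $203,225 × 0.58 = $117,870.5
Combined rate = 0.02507 + 0.0041 = 0.02917
Old tax = $159,500 × 0.02917 = $4,652.615
New tax = $117,870.5 × 0.02917 = $3,438.282485
Reduction = $4,652.615 − $3,438.282485 = $1,214.332515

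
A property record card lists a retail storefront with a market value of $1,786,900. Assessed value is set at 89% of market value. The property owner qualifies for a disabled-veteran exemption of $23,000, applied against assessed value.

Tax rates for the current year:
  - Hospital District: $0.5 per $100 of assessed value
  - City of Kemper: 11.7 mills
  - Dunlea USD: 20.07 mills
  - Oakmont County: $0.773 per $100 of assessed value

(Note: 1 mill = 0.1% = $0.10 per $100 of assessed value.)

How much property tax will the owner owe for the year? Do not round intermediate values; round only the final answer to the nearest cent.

Assessed value = $1,786,900 × 0.89 = $1,590,341
Taxable value = $1,590,341 − $23,000 = $1,567,341
Hospital District: $1,567,341 × 0.005 = $7,836.705
City of Kemper: $1,567,341 × 0.0117 = $18,337.8897
Dunlea USD: $1,567,341 × 0.02007 = $31,456.53387
Oakmont County: $1,567,341 × 0.00773 = $12,115.54593
Total = $69,746.6745

$69,746.67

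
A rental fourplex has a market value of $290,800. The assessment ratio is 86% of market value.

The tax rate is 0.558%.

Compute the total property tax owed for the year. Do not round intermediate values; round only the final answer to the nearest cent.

$1,395.49

Assessed value = $290,800 × 0.86 = $250,088
Tax = $250,088 × 0.00558 = $1,395.49104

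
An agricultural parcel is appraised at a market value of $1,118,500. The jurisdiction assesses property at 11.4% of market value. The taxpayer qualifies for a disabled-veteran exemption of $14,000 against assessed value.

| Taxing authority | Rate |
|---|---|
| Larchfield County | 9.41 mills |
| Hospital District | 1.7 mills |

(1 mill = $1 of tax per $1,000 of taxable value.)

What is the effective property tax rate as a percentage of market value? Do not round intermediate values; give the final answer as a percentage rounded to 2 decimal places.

0.11%

Assessed value = $1,118,500 × 0.114 = $127,509
Taxable value = $127,509 − $14,000 = $113,509
Larchfield County: $113,509 × 0.00941 = $1,068.11969
Hospital District: $113,509 × 0.0017 = $192.9653
Total tax = $1,261.08499
Effective rate = $1,261.08499 ÷ $1,118,500 = 0.11% of market value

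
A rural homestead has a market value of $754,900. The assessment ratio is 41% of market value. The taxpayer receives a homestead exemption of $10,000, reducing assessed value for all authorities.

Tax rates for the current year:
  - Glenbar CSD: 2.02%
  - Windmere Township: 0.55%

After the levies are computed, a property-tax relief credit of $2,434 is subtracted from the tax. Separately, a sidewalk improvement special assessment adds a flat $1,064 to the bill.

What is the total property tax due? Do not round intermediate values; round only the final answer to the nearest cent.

Assessed value = $754,900 × 0.41 = $309,509
Taxable value = $309,509 − $10,000 = $299,509
Glenbar CSD: $299,509 × 0.0202 = $6,050.0818
Windmere Township: $299,509 × 0.0055 = $1,647.2995
Levies subtotal = $7,697.3813
After credit = $7,697.3813 − $2,434 = $5,263.3813
Total = $5,263.3813 + $1,064 = $6,327.3813

$6,327.38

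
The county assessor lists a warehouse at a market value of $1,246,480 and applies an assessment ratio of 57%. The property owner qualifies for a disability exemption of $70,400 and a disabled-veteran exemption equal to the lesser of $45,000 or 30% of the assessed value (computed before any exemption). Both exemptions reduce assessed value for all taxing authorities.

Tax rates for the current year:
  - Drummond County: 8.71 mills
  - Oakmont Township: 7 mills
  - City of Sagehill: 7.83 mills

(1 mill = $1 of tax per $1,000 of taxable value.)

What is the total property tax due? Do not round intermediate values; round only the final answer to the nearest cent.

$14,008.50

Assessed value = $1,246,480 × 0.57 = $710,493.6
Disabled-veteran exemption = min($45,000, 30% × $710,493.6) = min($45,000, $213,148.08) = $45,000 (dollar cap binds)
Taxable value = $710,493.6 − $70,400 − $45,000 = $595,093.6
Drummond County: $595,093.6 × 0.00871 = $5,183.265256
Oakmont Township: $595,093.6 × 0.007 = $4,165.6552
City of Sagehill: $595,093.6 × 0.00783 = $4,659.582888
Total = $14,008.503344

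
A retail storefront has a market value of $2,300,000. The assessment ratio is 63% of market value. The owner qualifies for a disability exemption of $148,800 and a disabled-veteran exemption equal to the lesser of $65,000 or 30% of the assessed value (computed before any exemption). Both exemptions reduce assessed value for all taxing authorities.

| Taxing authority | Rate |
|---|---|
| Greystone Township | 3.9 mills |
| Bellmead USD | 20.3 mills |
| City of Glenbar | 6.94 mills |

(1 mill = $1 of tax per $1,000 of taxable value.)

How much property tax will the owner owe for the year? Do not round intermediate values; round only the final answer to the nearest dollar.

Assessed value = $2,300,000 × 0.63 = $1,449,000
Disabled-veteran exemption = min($65,000, 30% × $1,449,000) = min($65,000, $434,700) = $65,000 (dollar cap binds)
Taxable value = $1,449,000 − $148,800 − $65,000 = $1,235,200
Greystone Township: $1,235,200 × 0.0039 = $4,817.28
Bellmead USD: $1,235,200 × 0.0203 = $25,074.56
City of Glenbar: $1,235,200 × 0.00694 = $8,572.288
Total = $38,464.128

$38,464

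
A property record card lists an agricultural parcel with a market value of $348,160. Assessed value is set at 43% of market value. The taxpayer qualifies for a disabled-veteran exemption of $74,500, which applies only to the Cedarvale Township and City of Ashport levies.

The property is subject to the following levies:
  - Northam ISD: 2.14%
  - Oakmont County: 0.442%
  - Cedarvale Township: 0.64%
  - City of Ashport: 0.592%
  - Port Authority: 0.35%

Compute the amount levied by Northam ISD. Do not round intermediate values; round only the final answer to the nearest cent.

$3,203.77

Assessed value = $348,160 × 0.43 = $149,708.8
Northam ISD taxable value = $149,708.8 (exemption does not apply)
Northam ISD levy = $149,708.8 × 0.0214 = $3,203.76832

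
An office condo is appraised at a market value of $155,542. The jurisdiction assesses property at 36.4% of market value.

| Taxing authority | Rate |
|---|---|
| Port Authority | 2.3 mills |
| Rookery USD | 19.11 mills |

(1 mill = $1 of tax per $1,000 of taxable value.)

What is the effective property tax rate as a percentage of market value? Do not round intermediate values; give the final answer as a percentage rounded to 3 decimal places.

0.779%

Assessed value = $155,542 × 0.364 = $56,617.288
Port Authority: $56,617.288 × 0.0023 = $130.2197624
Rookery USD: $56,617.288 × 0.01911 = $1,081.95637368
Total tax = $1,212.17613608
Effective rate = $1,212.17613608 ÷ $155,542 = 0.779% of market value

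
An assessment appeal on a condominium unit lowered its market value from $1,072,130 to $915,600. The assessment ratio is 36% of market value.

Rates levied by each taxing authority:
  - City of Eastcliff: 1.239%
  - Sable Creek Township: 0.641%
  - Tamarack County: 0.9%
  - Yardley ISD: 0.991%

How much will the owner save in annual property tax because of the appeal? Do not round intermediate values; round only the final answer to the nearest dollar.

$2,125

Old assessed value = $1,072,130 × 0.36 = $385,966.8
New assessed value = $915,600 × 0.36 = $329,616
Combined rate = 0.01239 + 0.00641 + 0.009 + 0.00991 = 0.03771
Old tax = $385,966.8 × 0.03771 = $14,554.808028
New tax = $329,616 × 0.03771 = $12,429.81936
Reduction = $14,554.808028 − $12,429.81936 = $2,124.988668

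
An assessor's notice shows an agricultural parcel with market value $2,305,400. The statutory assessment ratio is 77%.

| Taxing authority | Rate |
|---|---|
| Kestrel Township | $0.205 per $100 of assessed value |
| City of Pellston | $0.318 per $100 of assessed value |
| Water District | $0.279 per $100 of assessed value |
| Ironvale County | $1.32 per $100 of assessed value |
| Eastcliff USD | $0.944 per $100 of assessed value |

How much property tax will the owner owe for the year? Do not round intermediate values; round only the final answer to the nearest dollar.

$54,426

Assessed value = $2,305,400 × 0.77 = $1,775,158
Kestrel Township: $1,775,158 × 0.00205 = $3,639.0739
City of Pellston: $1,775,158 × 0.00318 = $5,645.00244
Water District: $1,775,158 × 0.00279 = $4,952.69082
Ironvale County: $1,775,158 × 0.0132 = $23,432.0856
Eastcliff USD: $1,775,158 × 0.00944 = $16,757.49152
Total = $3,639.0739 + $5,645.00244 + $4,952.69082 + $23,432.0856 + $16,757.49152 = $54,426.34428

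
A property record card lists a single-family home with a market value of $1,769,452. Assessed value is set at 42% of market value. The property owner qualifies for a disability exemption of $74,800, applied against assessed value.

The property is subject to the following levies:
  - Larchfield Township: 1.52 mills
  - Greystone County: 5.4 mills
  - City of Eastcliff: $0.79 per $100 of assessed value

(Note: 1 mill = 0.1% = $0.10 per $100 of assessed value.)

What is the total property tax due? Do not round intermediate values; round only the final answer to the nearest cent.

$9,905.24

Assessed value = $1,769,452 × 0.42 = $743,169.84
Taxable value = $743,169.84 − $74,800 = $668,369.84
Larchfield Township: $668,369.84 × 0.00152 = $1,015.9221568
Greystone County: $668,369.84 × 0.0054 = $3,609.197136
City of Eastcliff: $668,369.84 × 0.0079 = $5,280.121736
Total = $9,905.2410288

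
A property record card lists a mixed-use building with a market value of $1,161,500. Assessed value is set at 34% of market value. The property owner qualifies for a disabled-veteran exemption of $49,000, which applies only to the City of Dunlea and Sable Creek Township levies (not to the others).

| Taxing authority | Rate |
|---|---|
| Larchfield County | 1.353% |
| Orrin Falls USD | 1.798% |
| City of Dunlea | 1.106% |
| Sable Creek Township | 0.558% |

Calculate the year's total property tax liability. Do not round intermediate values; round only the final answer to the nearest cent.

$18,199.56

Assessed value = $1,161,500 × 0.34 = $394,910
Larchfield County: $394,910 × 0.01353 = $5,343.1323
Orrin Falls USD: $394,910 × 0.01798 = $7,100.4818
City of Dunlea: ($394,910 − $49,000) × 0.01106 = $345,910 × 0.01106 = $3,825.7646
Sable Creek Township: ($394,910 − $49,000) × 0.00558 = $345,910 × 0.00558 = $1,930.1778
Total = $18,199.5565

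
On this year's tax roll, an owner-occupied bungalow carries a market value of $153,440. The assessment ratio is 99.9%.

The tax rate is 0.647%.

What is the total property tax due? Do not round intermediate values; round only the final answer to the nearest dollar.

Assessed value = $153,440 × 0.999 = $153,286.56
Tax = $153,286.56 × 0.00647 = $991.7640432

$992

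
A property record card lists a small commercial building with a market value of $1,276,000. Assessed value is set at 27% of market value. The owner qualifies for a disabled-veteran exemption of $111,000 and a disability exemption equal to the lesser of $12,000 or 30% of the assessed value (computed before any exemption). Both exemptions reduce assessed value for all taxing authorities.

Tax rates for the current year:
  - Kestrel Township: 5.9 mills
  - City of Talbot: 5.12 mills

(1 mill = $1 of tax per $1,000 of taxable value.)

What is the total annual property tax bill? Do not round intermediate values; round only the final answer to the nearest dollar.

Assessed value = $1,276,000 × 0.27 = $344,520
Disability exemption = min($12,000, 30% × $344,520) = min($12,000, $103,356) = $12,000 (dollar cap binds)
Taxable value = $344,520 − $111,000 − $12,000 = $221,520
Kestrel Township: $221,520 × 0.0059 = $1,306.968
City of Talbot: $221,520 × 0.00512 = $1,134.1824
Total = $2,441.1504

$2,441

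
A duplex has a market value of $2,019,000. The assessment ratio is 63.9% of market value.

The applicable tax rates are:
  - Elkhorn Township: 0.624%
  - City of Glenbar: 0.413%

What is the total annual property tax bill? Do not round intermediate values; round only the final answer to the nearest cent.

Assessed value = $2,019,000 × 0.639 = $1,290,141
Elkhorn Township: $1,290,141 × 0.00624 = $8,050.47984
City of Glenbar: $1,290,141 × 0.00413 = $5,328.28233
Total = $8,050.47984 + $5,328.28233 = $13,378.76217

$13,378.76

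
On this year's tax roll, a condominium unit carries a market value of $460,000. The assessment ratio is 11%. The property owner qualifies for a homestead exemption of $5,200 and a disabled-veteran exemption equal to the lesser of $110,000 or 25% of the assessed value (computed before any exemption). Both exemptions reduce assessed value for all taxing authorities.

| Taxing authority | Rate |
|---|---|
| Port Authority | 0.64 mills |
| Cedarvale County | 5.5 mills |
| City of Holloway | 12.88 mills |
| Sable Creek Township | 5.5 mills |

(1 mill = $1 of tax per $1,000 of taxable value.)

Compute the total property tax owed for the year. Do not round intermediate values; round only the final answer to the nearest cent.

Assessed value = $460,000 × 0.11 = $50,600
Disabled-veteran exemption = min($110,000, 25% × $50,600) = min($110,000, $12,650) = $12,650 (percentage binds)
Taxable value = $50,600 − $5,200 − $12,650 = $32,750
Port Authority: $32,750 × 0.00064 = $20.96
Cedarvale County: $32,750 × 0.0055 = $180.125
City of Holloway: $32,750 × 0.01288 = $421.82
Sable Creek Township: $32,750 × 0.0055 = $180.125
Total = $803.03

$803.03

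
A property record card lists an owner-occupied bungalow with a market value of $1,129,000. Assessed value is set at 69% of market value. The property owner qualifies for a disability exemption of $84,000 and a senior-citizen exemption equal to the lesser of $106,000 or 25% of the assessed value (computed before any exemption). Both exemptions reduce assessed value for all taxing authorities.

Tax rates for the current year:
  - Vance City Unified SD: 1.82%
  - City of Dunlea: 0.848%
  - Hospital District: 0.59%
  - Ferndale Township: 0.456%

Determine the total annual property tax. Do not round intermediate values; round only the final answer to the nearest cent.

$21,875.83

Assessed value = $1,129,000 × 0.69 = $779,010
Senior-citizen exemption = min($106,000, 25% × $779,010) = min($106,000, $194,752.5) = $106,000 (dollar cap binds)
Taxable value = $779,010 − $84,000 − $106,000 = $589,010
Vance City Unified SD: $589,010 × 0.0182 = $10,719.982
City of Dunlea: $589,010 × 0.00848 = $4,994.8048
Hospital District: $589,010 × 0.0059 = $3,475.159
Ferndale Township: $589,010 × 0.00456 = $2,685.8856
Total = $21,875.8314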